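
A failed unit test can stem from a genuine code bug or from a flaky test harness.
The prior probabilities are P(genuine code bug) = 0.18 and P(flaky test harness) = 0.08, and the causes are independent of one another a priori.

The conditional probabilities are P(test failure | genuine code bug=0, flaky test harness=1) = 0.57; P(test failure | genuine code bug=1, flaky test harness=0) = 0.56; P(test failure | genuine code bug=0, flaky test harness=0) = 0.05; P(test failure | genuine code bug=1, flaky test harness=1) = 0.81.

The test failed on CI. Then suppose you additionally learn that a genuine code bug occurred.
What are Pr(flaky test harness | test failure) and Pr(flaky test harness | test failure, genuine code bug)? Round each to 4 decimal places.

P(test failure) = 0.05×0.82×0.92 + 0.57×0.82×0.08 + 0.56×0.18×0.92 + 0.81×0.18×0.08 = 0.037720 + 0.037392 + 0.092736 + 0.011664 = 0.179512
Of this, 0.049056 comes from 0.037392 + 0.011664 (the flaky test harness=true cases).
P(flaky test harness | test failure) = 0.049056 / 0.179512 ≈ 0.2733

With the extra evidence:
Weight on flaky test harness=true, given the evidence: 0.81×0.08 = 0.064800
Normalizer over all consistent configurations: 0.56×0.92 + 0.81×0.08 = 0.580000
Posterior = 0.064800 / 0.580000 ≈ 0.1117

Pr(flaky test harness | test failure) ≈ 0.2733; Pr(flaky test harness | test failure, genuine code bug) ≈ 0.1117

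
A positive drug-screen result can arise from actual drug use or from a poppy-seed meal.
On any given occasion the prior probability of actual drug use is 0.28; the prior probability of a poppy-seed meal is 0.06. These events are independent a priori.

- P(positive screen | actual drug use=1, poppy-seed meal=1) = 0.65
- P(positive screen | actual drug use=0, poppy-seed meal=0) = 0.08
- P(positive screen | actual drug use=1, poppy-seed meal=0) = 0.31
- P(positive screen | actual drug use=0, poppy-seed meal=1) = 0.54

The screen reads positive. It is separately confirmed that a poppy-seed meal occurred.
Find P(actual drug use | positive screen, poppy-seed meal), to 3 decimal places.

P(actual drug use | positive screen, poppy-seed meal) ≈ 0.319

P(positive screen | poppy-seed meal) = 0.54×0.72 + 0.65×0.28 = 0.388800 + 0.182000 = 0.570800
Restricting to configurations with actual drug use present: 0.65×0.28 = 0.182000.
So P(actual drug use | positive screen, poppy-seed meal) = 0.182000/0.570800 ≈ 0.319.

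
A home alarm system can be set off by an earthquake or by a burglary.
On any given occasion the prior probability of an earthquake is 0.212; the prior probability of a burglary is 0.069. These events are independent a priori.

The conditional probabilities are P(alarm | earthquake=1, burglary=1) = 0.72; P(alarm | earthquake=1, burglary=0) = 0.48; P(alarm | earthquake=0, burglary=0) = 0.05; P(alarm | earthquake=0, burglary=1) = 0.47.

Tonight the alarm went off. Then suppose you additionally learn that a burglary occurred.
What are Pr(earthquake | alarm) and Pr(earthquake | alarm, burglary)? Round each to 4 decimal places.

Pr(earthquake | alarm) ≈ 0.6285; Pr(earthquake | alarm, burglary) ≈ 0.2919

For the numerator, keep only earthquake=true terms: 0.094739 + 0.010532 = 0.105271
The normalizing constant is 0.05×0.788×0.931 + 0.47×0.788×0.069 + 0.48×0.212×0.931 + 0.72×0.212×0.069 = 0.167507
Posterior = 0.105271 / 0.167507 ≈ 0.6285

Now condition on the additional information:
P(alarm | burglary) = 0.47×0.788 + 0.72×0.212 = 0.370360 + 0.152640 = 0.523000
Of this, 0.152640 comes from 0.72×0.212 (the earthquake=true cases).
So P(earthquake | alarm, burglary) = 0.152640/0.523000 ≈ 0.2919.
— burglary explains away the evidence for earthquake.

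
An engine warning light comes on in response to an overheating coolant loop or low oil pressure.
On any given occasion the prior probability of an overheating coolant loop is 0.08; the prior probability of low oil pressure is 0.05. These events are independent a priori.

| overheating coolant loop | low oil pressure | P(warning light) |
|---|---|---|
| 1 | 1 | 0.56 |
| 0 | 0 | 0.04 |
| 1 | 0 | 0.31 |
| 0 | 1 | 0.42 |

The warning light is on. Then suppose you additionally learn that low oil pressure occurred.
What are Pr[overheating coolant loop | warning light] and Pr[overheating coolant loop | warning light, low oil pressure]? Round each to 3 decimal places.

Sum P(warning light|·) weighted by the priors over the 4 (overheating coolant loop, low oil pressure) configurations:
  P(warning light) = 0.04×0.92×0.95 + 0.42×0.92×0.05 + 0.31×0.08×0.95 + 0.56×0.08×0.05
        = 0.034960 + 0.019320 + 0.023560 + 0.002240 = 0.080080
Configurations with overheating coolant loop contribute 0.025800, so
  P(overheating coolant loop | warning light) = 0.025800 / 0.080080 ≈ 0.322

Now also conditioning on low oil pressure=true:
P(warning light | low oil pressure) = 0.42*0.92 + 0.56*0.08 = 0.386400 + 0.044800 = 0.431200
The overheating coolant loop-present share is 0.56*0.08 = 0.044800.
So P(overheating coolant loop | warning light, low oil pressure) = 0.044800/0.431200 ≈ 0.104.

Pr[overheating coolant loop | warning light] ≈ 0.322; Pr[overheating coolant loop | warning light, low oil pressure] ≈ 0.104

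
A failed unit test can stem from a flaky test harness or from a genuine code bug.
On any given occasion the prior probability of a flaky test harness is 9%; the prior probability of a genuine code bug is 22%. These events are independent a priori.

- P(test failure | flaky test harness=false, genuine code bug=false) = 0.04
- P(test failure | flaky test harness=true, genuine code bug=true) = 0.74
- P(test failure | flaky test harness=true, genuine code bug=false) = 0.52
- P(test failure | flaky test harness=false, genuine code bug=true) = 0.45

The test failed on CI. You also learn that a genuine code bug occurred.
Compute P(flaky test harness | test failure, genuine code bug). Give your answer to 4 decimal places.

By total probability over both values of flaky test harness:
  P(test failure | genuine code bug) = 0.45·0.91 + 0.74·0.09
        = 0.409500 + 0.066600 = 0.476100
The terms with flaky test harness present sum to 0.066600, so
  P(flaky test harness | test failure, genuine code bug) = 0.066600 / 0.476100 ≈ 0.1399

P(flaky test harness | test failure, genuine code bug) ≈ 0.1399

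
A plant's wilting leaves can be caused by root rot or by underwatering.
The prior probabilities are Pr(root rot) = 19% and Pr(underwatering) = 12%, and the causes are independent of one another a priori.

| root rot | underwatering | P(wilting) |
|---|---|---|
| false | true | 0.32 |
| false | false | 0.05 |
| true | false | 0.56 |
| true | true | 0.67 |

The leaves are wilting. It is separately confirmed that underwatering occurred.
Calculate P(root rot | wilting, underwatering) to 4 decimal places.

P(root rot | wilting, underwatering) ≈ 0.3294

Enumerate both values of root rot and weight by the priors:
  P(wilting | underwatering) = 0.32×0.81 + 0.67×0.19
        = 0.259200 + 0.127300 = 0.386500
Configurations with root rot contribute 0.127300, so
  P(root rot | wilting, underwatering) = 0.127300 / 0.386500 ≈ 0.3294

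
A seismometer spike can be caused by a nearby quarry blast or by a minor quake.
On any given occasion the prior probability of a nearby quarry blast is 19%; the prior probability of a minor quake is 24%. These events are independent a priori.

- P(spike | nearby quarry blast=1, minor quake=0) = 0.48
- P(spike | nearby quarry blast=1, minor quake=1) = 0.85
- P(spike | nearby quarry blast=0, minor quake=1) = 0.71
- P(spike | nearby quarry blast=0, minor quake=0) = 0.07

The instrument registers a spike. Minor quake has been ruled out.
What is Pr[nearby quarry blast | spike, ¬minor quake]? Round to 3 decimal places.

Pr[nearby quarry blast | spike, ¬minor quake] ≈ 0.617

P(spike | ¬minor quake) = 0.07·0.81 + 0.48·0.19 = 0.056700 + 0.091200 = 0.147900
Restricting to configurations with nearby quarry blast present: 0.48·0.19 = 0.091200.
P(nearby quarry blast | spike, ¬minor quake) = 0.091200 / 0.147900 ≈ 0.617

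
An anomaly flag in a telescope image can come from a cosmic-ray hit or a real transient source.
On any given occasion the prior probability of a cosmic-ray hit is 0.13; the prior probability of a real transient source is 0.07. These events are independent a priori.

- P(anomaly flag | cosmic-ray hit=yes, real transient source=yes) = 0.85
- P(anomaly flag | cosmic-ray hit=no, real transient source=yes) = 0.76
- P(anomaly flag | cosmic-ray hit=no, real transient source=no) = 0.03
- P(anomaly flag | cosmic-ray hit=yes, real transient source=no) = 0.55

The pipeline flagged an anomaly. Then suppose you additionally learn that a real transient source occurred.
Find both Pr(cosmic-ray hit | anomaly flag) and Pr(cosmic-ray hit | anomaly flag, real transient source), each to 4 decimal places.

Pr(cosmic-ray hit | anomaly flag) ≈ 0.5127; Pr(cosmic-ray hit | anomaly flag, real transient source) ≈ 0.1432

P(anomaly flag) = 0.03×0.87×0.93 + 0.76×0.87×0.07 + 0.55×0.13×0.93 + 0.85×0.13×0.07 = 0.024273 + 0.046284 + 0.066495 + 0.007735 = 0.144787
The cosmic-ray hit-present share is 0.066495 + 0.007735 = 0.074230.
P(cosmic-ray hit | anomaly flag) = 0.074230 / 0.144787 ≈ 0.5127

Now condition on the additional information:
For the numerator, keep only cosmic-ray hit=true terms: 0.85×0.13 = 0.110500
Denominator P(anomaly flag | real transient source): 0.76×0.87 + 0.85×0.13 = 0.771700
Posterior = 0.110500 / 0.771700 ≈ 0.1432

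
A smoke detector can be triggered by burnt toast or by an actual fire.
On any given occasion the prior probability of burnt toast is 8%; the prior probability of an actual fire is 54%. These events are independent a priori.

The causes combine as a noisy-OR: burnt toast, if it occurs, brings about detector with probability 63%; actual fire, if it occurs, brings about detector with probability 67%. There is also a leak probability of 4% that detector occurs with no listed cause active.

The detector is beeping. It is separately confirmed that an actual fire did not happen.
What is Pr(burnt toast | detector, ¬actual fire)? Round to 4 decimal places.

Pr(burnt toast | detector, ¬actual fire) ≈ 0.5836

Under noisy-OR, P(detector | causes) = 1 − (1−0.04)·∏(1−qᵢ) over the active causes.
P(detector | ¬actual fire) = 0.04·0.92 + 0.6448·0.08 = 0.036800 + 0.051584 = 0.088384
The burnt toast-present share is 0.6448·0.08 = 0.051584.
P(burnt toast | detector, ¬actual fire) = 0.051584 / 0.088384 ≈ 0.5836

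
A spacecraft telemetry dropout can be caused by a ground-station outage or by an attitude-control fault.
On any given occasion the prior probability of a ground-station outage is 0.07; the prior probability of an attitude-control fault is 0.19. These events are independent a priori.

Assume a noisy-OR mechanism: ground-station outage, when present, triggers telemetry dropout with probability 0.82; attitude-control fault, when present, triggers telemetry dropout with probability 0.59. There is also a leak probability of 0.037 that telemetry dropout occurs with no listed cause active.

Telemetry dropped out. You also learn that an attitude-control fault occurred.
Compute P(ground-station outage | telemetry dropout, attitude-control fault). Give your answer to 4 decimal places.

Under noisy-OR, P(telemetry dropout | causes) = 1 − (1−0.037)·∏(1−qᵢ) over the active causes.
Enumerate both values of ground-station outage and weight by the priors:
  P(telemetry dropout | attitude-control fault) = 0.60517·0.93 + 0.928931·0.07
        = 0.562808 + 0.065025 = 0.627833
Configurations with ground-station outage contribute 0.065025, so
  P(ground-station outage | telemetry dropout, attitude-control fault) = 0.065025 / 0.627833 ≈ 0.1036

P(ground-station outage | telemetry dropout, attitude-control fault) ≈ 0.1036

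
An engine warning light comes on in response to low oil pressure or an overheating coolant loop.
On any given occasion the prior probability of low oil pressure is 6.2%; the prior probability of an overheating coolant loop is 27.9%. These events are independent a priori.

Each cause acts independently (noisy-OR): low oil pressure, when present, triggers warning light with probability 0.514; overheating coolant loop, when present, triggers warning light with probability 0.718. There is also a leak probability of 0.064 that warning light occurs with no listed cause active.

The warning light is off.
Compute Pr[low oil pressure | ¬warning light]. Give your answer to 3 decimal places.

Pr[low oil pressure | ¬warning light] ≈ 0.031

Under noisy-OR, P(warning light | causes) = 1 − (1−0.064)·∏(1−qᵢ) over the active causes.
Weight on low oil pressure=true, given the evidence: 0.020335 + 0.002219 = 0.022554
Normalizer over all consistent configurations: 0.936·0.938·0.721 + 0.263952·0.938·0.279 + 0.454896·0.062·0.721 + 0.128281·0.062·0.279 = 0.724646
Posterior = 0.022554 / 0.724646 ≈ 0.031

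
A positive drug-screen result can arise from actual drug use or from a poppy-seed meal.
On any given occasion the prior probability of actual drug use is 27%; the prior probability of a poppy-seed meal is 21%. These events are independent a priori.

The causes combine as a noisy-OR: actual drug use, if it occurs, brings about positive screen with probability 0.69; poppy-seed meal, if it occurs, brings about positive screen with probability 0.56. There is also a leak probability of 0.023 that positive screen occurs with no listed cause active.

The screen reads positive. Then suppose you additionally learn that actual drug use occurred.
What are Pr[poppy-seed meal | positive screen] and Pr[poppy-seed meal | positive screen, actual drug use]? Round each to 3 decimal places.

Under noisy-OR, P(positive screen | causes) = 1 − (1−0.023)·∏(1−qᵢ) over the active causes.
Sum P(positive screen|·) weighted by the priors over the 4 (actual drug use, poppy-seed meal) configurations:
  P(positive screen) = 0.023×0.73×0.79 + 0.57012×0.73×0.21 + 0.69713×0.27×0.79 + 0.866737×0.27×0.21
        = 0.013264 + 0.087399 + 0.148698 + 0.049144 = 0.298505
Keeping only the poppy-seed meal-present terms gives 0.136543, so
  P(poppy-seed meal | positive screen) = 0.136543 / 0.298505 ≈ 0.457

With the extra evidence:
Numerator (weight on configurations with poppy-seed meal): 0.866737×0.21 = 0.182015
Normalizer over all consistent configurations: 0.69713×0.79 + 0.866737×0.21 = 0.732748
P(poppy-seed meal | positive screen, actual drug use) = 0.182015/0.732748 ≈ 0.248
Conditioning on actual drug use lowers the posterior on poppy-seed meal: the classic explaining-away effect in a common-effect structure.

Pr[poppy-seed meal | positive screen] ≈ 0.457; Pr[poppy-seed meal | positive screen, actual drug use] ≈ 0.248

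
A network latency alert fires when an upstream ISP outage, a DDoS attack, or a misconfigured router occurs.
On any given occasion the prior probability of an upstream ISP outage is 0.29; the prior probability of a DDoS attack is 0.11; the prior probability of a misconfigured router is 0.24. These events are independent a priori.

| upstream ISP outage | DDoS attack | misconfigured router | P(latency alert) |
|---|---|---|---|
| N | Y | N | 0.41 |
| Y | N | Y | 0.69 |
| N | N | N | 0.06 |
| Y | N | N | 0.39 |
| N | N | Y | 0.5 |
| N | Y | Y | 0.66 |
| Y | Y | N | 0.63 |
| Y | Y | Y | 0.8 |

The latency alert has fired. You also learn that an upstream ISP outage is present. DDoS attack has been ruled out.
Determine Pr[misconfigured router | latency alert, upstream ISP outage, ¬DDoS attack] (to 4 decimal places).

Enumerate both values of misconfigured router and weight by the priors:
  P(latency alert | upstream ISP outage, ¬DDoS attack) = 0.39×0.76 + 0.69×0.24
        = 0.296400 + 0.165600 = 0.462000
The terms with misconfigured router present sum to 0.165600, so
  P(misconfigured router | latency alert, upstream ISP outage, ¬DDoS attack) = 0.165600 / 0.462000 ≈ 0.3584

Pr[misconfigured router | latency alert, upstream ISP outage, ¬DDoS attack] ≈ 0.3584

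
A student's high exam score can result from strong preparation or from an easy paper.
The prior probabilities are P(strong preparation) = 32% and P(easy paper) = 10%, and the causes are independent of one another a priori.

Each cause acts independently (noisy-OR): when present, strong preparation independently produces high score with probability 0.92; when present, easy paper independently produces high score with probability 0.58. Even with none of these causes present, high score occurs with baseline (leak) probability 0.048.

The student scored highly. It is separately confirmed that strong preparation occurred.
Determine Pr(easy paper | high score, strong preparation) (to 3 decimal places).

Pr(easy paper | high score, strong preparation) ≈ 0.104

Under noisy-OR, P(high score | causes) = 1 − (1−0.048)·∏(1−qᵢ) over the active causes.
P(high score | strong preparation) = 0.92384*0.9 + 0.968013*0.1 = 0.831456 + 0.096801 = 0.928257
Restricting to configurations with easy paper present: 0.968013*0.1 = 0.096801.
Hence the posterior is 0.096801/0.928257 ≈ 0.104.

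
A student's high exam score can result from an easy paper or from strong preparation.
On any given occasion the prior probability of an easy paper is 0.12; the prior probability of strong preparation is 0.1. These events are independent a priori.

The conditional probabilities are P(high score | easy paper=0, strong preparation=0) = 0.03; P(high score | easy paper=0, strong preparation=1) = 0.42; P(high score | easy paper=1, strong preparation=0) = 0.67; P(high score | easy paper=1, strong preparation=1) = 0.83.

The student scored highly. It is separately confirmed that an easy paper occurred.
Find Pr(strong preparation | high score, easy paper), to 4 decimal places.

Weight on strong preparation=true, given the evidence: 0.83·0.1 = 0.083000
The normalizing constant is 0.67·0.9 + 0.83·0.1 = 0.686000
Posterior = 0.083000 / 0.686000 ≈ 0.1210

Pr(strong preparation | high score, easy paper) ≈ 0.1210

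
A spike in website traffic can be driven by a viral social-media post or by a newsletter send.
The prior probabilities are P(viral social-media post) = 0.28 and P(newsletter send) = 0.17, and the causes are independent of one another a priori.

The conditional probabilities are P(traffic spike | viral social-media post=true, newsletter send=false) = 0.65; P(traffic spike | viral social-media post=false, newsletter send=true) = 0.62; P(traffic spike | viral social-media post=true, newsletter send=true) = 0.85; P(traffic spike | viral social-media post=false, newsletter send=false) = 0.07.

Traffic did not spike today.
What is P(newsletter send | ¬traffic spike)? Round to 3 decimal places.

Enumerate the 4 (viral social-media post, newsletter send) configurations and weight by the priors:
  P(¬traffic spike) = 0.93*0.72*0.83 + 0.38*0.72*0.17 + 0.35*0.28*0.83 + 0.15*0.28*0.17
        = 0.555768 + 0.046512 + 0.081340 + 0.007140 = 0.690760
The terms with newsletter send present sum to 0.053652, so
  P(newsletter send | ¬traffic spike) = 0.053652 / 0.690760 ≈ 0.078

P(newsletter send | ¬traffic spike) ≈ 0.078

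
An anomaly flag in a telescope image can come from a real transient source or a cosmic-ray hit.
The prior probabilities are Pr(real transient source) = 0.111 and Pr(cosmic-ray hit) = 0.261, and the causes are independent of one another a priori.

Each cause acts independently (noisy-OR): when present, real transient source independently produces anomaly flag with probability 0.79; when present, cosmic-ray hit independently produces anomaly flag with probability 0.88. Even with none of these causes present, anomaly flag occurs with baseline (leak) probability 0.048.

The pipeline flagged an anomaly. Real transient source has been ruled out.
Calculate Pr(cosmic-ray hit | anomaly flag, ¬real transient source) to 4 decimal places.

Under noisy-OR, P(anomaly flag | causes) = 1 − (1−0.048)·∏(1−qᵢ) over the active causes.
P(anomaly flag | ¬real transient source) = 0.048*0.739 + 0.88576*0.261 = 0.035472 + 0.231183 = 0.266655
Restricting to configurations with cosmic-ray hit present: 0.88576*0.261 = 0.231183.
Hence the posterior is 0.231183/0.266655 ≈ 0.8670.

Pr(cosmic-ray hit | anomaly flag, ¬real transient source) ≈ 0.8670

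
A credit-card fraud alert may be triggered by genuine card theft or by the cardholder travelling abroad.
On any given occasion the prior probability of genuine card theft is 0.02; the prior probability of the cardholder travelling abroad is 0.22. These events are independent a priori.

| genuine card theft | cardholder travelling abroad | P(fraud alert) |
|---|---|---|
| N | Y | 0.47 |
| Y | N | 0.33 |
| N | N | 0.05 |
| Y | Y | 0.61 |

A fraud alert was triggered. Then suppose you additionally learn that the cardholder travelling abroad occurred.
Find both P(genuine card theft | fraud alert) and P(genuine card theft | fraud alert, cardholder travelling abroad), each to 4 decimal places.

P(genuine card theft | fraud alert) ≈ 0.0531; P(genuine card theft | fraud alert, cardholder travelling abroad) ≈ 0.0258

P(fraud alert) = 0.05*0.98*0.78 + 0.47*0.98*0.22 + 0.33*0.02*0.78 + 0.61*0.02*0.22 = 0.038220 + 0.101332 + 0.005148 + 0.002684 = 0.147384
Of this, 0.007832 comes from 0.005148 + 0.002684 (the genuine card theft=true cases).
Hence the posterior is 0.007832/0.147384 ≈ 0.0531.

Now also conditioning on cardholder travelling abroad=true:
By total probability over both values of genuine card theft:
  P(fraud alert | cardholder travelling abroad) = 0.47×0.98 + 0.61×0.02
        = 0.460600 + 0.012200 = 0.472800
Configurations with genuine card theft contribute 0.012200, so
  P(genuine card theft | fraud alert, cardholder travelling abroad) = 0.012200 / 0.472800 ≈ 0.0258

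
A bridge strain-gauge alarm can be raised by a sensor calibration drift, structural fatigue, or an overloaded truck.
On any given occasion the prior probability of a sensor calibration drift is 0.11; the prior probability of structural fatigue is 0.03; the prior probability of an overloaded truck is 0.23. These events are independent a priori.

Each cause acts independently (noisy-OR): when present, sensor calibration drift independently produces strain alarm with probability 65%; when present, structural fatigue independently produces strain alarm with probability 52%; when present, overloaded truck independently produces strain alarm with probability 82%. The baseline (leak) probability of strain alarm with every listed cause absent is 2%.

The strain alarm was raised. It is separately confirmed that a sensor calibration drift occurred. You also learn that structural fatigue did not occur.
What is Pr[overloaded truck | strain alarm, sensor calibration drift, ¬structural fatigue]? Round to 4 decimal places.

Pr[overloaded truck | strain alarm, sensor calibration drift, ¬structural fatigue] ≈ 0.2990

Under noisy-OR, P(strain alarm | causes) = 1 − (1−0.02)·∏(1−qᵢ) over the active causes.
P(strain alarm | sensor calibration drift, ¬structural fatigue) = 0.657*0.77 + 0.93826*0.23 = 0.505890 + 0.215800 = 0.721690
Of this, 0.215800 comes from 0.93826*0.23 (the overloaded truck=true cases).
Hence the posterior is 0.215800/0.721690 ≈ 0.2990.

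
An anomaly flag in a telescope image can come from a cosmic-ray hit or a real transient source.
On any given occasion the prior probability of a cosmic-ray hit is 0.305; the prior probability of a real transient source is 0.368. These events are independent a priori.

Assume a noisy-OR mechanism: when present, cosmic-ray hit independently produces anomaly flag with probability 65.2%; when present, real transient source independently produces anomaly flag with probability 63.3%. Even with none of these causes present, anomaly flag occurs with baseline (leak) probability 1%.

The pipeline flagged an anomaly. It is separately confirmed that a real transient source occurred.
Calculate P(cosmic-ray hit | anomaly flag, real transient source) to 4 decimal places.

P(cosmic-ray hit | anomaly flag, real transient source) ≈ 0.3758

Under noisy-OR, P(anomaly flag | causes) = 1 − (1−0.01)·∏(1−qᵢ) over the active causes.
Enumerate both values of cosmic-ray hit and weight by the priors:
  P(anomaly flag | real transient source) = 0.63667×0.695 + 0.873561×0.305
        = 0.442486 + 0.266436 = 0.708922
The terms with cosmic-ray hit present sum to 0.266436, so
  P(cosmic-ray hit | anomaly flag, real transient source) = 0.266436 / 0.708922 ≈ 0.3758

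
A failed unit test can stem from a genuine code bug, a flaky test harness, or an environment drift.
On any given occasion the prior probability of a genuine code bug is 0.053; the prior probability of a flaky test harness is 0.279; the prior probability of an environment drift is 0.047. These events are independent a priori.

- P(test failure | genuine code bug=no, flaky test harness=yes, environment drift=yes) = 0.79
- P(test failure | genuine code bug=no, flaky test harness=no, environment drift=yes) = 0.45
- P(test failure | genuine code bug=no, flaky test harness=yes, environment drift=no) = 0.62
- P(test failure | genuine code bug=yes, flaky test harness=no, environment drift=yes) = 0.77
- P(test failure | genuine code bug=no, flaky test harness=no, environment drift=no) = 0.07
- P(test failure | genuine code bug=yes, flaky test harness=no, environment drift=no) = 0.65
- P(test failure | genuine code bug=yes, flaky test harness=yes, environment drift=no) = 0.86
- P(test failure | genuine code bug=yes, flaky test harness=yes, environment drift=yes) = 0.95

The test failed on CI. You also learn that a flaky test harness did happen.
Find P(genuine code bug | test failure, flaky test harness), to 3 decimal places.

P(genuine code bug | test failure, flaky test harness) ≈ 0.072

P(test failure | flaky test harness) = 0.62·0.947·0.953 + 0.79·0.947·0.047 + 0.86·0.053·0.953 + 0.95·0.053·0.047 = 0.559544 + 0.035162 + 0.043438 + 0.002366 = 0.640510
Of this, 0.045804 comes from 0.043438 + 0.002366 (the genuine code bug=true cases).
So P(genuine code bug | test failure, flaky test harness) = 0.045804/0.640510 ≈ 0.072.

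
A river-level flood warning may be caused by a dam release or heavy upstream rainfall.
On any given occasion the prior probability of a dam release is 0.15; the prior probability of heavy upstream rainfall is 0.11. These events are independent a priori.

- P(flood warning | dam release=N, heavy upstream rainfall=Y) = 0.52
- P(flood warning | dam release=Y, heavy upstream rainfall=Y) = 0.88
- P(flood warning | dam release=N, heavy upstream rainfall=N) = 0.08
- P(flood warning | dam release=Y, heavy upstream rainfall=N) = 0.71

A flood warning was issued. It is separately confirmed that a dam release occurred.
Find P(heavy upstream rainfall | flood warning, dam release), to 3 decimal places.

P(heavy upstream rainfall | flood warning, dam release) ≈ 0.133

Enumerate both values of heavy upstream rainfall and weight by the priors:
  P(flood warning | dam release) = 0.71*0.89 + 0.88*0.11
        = 0.631900 + 0.096800 = 0.728700
The terms with heavy upstream rainfall present sum to 0.096800, so
  P(heavy upstream rainfall | flood warning, dam release) = 0.096800 / 0.728700 ≈ 0.133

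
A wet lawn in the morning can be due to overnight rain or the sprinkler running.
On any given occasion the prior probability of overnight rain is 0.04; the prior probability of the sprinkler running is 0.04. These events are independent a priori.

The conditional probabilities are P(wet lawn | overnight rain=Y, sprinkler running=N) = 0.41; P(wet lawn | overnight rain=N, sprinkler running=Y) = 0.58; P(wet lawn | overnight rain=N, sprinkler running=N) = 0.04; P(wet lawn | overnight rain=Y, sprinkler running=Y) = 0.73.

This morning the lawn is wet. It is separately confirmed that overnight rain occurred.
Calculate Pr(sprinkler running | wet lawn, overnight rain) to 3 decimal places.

P(wet lawn | overnight rain) = 0.41·0.96 + 0.73·0.04 = 0.393600 + 0.029200 = 0.422800
Restricting to configurations with sprinkler running present: 0.73·0.04 = 0.029200.
P(sprinkler running | wet lawn, overnight rain) = 0.029200 / 0.422800 ≈ 0.069

Pr(sprinkler running | wet lawn, overnight rain) ≈ 0.069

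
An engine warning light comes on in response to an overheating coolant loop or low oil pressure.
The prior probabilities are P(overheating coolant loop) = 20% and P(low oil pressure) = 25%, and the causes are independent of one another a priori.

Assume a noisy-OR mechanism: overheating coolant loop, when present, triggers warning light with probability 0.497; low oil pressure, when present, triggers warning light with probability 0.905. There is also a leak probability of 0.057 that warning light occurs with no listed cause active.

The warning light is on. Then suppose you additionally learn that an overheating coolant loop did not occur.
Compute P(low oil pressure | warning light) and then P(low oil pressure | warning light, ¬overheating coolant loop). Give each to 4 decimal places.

P(low oil pressure | warning light) ≈ 0.6703; P(low oil pressure | warning light, ¬overheating coolant loop) ≈ 0.8419

Under noisy-OR, P(warning light | causes) = 1 − (1−0.057)·∏(1−qᵢ) over the active causes.
P(warning light) = 0.057*0.8*0.75 + 0.910415*0.8*0.25 + 0.525671*0.2*0.75 + 0.954939*0.2*0.25 = 0.034200 + 0.182083 + 0.078851 + 0.047747 = 0.342881
The low oil pressure-present share is 0.182083 + 0.047747 = 0.229830.
Hence the posterior is 0.229830/0.342881 ≈ 0.6703.

Now also conditioning on overheating coolant loop≠true:
P(warning light | ¬overheating coolant loop) = 0.057*0.75 + 0.910415*0.25 = 0.042750 + 0.227604 = 0.270354
The low oil pressure-present share is 0.910415*0.25 = 0.227604.
Hence the posterior is 0.227604/0.270354 ≈ 0.8419.
Ruling out overheating coolant loop raises the posterior on low oil pressure — the flip side of explaining away.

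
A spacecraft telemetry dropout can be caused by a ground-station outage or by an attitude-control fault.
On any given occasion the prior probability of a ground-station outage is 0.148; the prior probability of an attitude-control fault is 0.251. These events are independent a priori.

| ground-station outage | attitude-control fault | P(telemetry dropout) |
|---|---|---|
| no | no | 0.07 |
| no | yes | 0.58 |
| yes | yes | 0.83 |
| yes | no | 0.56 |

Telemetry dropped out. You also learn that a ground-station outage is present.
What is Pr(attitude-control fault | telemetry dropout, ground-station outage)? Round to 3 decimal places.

P(telemetry dropout | ground-station outage) = 0.56·0.749 + 0.83·0.251 = 0.419440 + 0.208330 = 0.627770
Of this, 0.208330 comes from 0.83·0.251 (the attitude-control fault=true cases).
So P(attitude-control fault | telemetry dropout, ground-station outage) = 0.208330/0.627770 ≈ 0.332.

Pr(attitude-control fault | telemetry dropout, ground-station outage) ≈ 0.332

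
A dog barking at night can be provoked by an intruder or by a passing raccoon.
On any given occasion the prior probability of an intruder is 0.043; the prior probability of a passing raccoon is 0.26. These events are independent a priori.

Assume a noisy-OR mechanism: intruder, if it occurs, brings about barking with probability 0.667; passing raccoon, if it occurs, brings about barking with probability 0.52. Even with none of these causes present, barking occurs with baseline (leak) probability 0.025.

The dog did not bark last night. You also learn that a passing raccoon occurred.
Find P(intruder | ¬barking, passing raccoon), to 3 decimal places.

Under noisy-OR, P(barking | causes) = 1 − (1−0.025)·∏(1−qᵢ) over the active causes.
Weight on intruder=true, given the evidence: 0.155844*0.043 = 0.006701
Denominator P(¬barking | passing raccoon): 0.468*0.957 + 0.155844*0.043 = 0.454577
Posterior = 0.006701 / 0.454577 ≈ 0.015

P(intruder | ¬barking, passing raccoon) ≈ 0.015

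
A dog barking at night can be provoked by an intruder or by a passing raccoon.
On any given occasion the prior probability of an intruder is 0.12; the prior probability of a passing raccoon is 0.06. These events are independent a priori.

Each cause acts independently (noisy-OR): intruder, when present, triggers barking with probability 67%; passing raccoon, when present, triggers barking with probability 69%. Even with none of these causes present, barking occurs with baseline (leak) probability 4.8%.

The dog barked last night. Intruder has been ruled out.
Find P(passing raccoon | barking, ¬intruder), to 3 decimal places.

Under noisy-OR, P(barking | causes) = 1 − (1−0.048)·∏(1−qᵢ) over the active causes.
P(barking | ¬intruder) = 0.048×0.94 + 0.70488×0.06 = 0.045120 + 0.042293 = 0.087413
Restricting to configurations with passing raccoon present: 0.70488×0.06 = 0.042293.
So P(passing raccoon | barking, ¬intruder) = 0.042293/0.087413 ≈ 0.484.

P(passing raccoon | barking, ¬intruder) ≈ 0.484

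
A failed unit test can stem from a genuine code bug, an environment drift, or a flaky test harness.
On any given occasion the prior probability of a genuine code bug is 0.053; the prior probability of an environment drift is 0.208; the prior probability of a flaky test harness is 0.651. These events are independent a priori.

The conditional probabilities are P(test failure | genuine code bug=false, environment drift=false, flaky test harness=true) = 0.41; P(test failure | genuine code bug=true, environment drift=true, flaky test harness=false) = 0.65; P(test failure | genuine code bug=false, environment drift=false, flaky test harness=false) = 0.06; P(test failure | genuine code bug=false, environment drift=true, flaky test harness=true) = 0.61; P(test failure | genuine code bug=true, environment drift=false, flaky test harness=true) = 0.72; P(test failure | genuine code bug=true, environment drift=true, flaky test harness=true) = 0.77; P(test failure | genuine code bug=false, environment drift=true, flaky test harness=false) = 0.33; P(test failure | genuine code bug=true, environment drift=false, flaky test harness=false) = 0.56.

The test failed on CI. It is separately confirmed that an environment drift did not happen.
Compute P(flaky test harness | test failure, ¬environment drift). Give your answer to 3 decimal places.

P(flaky test harness | test failure, ¬environment drift) ≈ 0.902

For the numerator, keep only flaky test harness=true terms: 0.252764 + 0.024842 = 0.277606
Denominator P(test failure | ¬environment drift): 0.06×0.947×0.349 + 0.41×0.947×0.651 + 0.56×0.053×0.349 + 0.72×0.053×0.651 = 0.307794
Posterior = 0.277606 / 0.307794 ≈ 0.902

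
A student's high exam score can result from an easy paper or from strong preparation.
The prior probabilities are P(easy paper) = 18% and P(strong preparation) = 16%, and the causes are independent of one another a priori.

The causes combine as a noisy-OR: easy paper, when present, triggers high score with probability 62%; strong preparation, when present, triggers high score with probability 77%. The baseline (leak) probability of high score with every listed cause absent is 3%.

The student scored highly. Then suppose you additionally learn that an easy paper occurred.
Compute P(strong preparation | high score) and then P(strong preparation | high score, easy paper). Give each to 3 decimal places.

P(strong preparation | high score) ≈ 0.525; P(strong preparation | high score, easy paper) ≈ 0.216

Under noisy-OR, P(high score | causes) = 1 − (1−0.03)·∏(1−qᵢ) over the active causes.
P(high score) = 0.03×0.82×0.84 + 0.7769×0.82×0.16 + 0.6314×0.18×0.84 + 0.915222×0.18×0.16 = 0.020664 + 0.101929 + 0.095468 + 0.026358 = 0.244419
Of this, 0.128287 comes from 0.101929 + 0.026358 (the strong preparation=true cases).
Hence the posterior is 0.128287/0.244419 ≈ 0.525.

With the extra evidence:
By total probability over both values of strong preparation:
  P(high score | easy paper) = 0.6314×0.84 + 0.915222×0.16
        = 0.530376 + 0.146436 = 0.676812
Keeping only the strong preparation-present terms gives 0.146436, so
  P(strong preparation | high score, easy paper) = 0.146436 / 0.676812 ≈ 0.216
The drop from 0.525 to 0.216 is the explaining-away (discounting) effect.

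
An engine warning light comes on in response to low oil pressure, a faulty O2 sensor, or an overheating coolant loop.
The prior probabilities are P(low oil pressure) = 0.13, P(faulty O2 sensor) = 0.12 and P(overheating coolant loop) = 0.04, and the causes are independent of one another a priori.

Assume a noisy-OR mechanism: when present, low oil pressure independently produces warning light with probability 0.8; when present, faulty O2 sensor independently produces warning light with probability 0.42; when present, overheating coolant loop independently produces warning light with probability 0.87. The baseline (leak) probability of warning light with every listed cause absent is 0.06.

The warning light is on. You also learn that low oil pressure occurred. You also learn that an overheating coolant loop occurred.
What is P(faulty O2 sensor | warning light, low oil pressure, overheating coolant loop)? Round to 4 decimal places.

Under noisy-OR, P(warning light | causes) = 1 − (1−0.06)·∏(1−qᵢ) over the active causes.
For the numerator, keep only faulty O2 sensor=true terms: 0.985825×0.12 = 0.118299
The normalizing constant is 0.97556×0.88 + 0.985825×0.12 = 0.976792
P(faulty O2 sensor | warning light, low oil pressure, overheating coolant loop) = 0.118299/0.976792 ≈ 0.1211

P(faulty O2 sensor | warning light, low oil pressure, overheating coolant loop) ≈ 0.1211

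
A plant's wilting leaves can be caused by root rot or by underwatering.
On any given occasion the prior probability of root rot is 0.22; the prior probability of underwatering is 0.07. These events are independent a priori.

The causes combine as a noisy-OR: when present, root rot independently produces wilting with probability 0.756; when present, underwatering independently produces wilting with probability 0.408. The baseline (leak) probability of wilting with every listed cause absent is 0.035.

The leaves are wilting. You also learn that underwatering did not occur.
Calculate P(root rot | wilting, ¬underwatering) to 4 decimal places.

P(root rot | wilting, ¬underwatering) ≈ 0.8604

Under noisy-OR, P(wilting | causes) = 1 − (1−0.035)·∏(1−qᵢ) over the active causes.
Numerator (weight on configurations with root rot): 0.76454*0.22 = 0.168199
Denominator P(wilting | ¬underwatering): 0.035*0.78 + 0.76454*0.22 = 0.195499
Posterior = 0.168199 / 0.195499 ≈ 0.8604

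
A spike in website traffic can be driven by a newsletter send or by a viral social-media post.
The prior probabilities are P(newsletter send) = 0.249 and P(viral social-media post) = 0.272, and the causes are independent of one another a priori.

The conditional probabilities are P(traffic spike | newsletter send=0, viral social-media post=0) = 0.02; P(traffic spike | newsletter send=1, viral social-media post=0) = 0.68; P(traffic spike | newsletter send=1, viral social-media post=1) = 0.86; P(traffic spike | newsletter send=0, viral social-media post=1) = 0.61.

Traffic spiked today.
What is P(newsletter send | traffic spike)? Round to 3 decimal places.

P(newsletter send | traffic spike) ≈ 0.572

P(traffic spike) = 0.02*0.751*0.728 + 0.61*0.751*0.272 + 0.68*0.249*0.728 + 0.86*0.249*0.272 = 0.010935 + 0.124606 + 0.123265 + 0.058246 = 0.317052
The newsletter send-present share is 0.123265 + 0.058246 = 0.181511.
So P(newsletter send | traffic spike) = 0.181511/0.317052 ≈ 0.572.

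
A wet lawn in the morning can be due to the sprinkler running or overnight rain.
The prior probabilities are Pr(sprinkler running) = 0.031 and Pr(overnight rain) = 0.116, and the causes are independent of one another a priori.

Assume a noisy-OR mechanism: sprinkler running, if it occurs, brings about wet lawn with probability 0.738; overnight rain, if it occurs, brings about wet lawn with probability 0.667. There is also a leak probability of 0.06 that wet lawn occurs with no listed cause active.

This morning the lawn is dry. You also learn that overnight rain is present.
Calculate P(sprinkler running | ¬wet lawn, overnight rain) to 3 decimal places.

P(sprinkler running | ¬wet lawn, overnight rain) ≈ 0.008

Under noisy-OR, P(wet lawn | causes) = 1 − (1−0.06)·∏(1−qᵢ) over the active causes.
By total probability over both values of sprinkler running:
  P(¬wet lawn | overnight rain) = 0.31302·0.969 + 0.082011·0.031
        = 0.303316 + 0.002542 = 0.305858
The terms with sprinkler running present sum to 0.002542, so
  P(sprinkler running | ¬wet lawn, overnight rain) = 0.002542 / 0.305858 ≈ 0.008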